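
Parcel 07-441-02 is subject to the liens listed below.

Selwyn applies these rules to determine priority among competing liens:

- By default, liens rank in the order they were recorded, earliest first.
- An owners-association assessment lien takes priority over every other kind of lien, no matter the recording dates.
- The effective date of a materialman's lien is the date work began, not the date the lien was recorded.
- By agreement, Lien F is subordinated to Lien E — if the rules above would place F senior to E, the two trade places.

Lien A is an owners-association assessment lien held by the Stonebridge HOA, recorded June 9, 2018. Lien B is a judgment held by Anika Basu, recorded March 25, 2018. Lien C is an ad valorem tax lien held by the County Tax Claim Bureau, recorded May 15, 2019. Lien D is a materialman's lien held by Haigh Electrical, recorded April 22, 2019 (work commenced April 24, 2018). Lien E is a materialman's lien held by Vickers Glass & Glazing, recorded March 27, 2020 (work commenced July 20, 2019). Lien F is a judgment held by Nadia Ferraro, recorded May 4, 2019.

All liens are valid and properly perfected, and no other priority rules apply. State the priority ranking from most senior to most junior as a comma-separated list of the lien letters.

A, B, D, E, C, F

Effective dates: D relates back to April 24, 2018 (work commenced); E is treated as recorded July 20, 2019, the work-commencement date.
As an owners-association assessment lien, A is senior to every other lien.
The other liens, earliest effective date first: B (March 25, 2018), D (April 24, 2018), F (May 4, 2019), C (May 15, 2019), E (July 20, 2019).
F would otherwise be senior to E, so under the subordination agreement F and E exchange positions.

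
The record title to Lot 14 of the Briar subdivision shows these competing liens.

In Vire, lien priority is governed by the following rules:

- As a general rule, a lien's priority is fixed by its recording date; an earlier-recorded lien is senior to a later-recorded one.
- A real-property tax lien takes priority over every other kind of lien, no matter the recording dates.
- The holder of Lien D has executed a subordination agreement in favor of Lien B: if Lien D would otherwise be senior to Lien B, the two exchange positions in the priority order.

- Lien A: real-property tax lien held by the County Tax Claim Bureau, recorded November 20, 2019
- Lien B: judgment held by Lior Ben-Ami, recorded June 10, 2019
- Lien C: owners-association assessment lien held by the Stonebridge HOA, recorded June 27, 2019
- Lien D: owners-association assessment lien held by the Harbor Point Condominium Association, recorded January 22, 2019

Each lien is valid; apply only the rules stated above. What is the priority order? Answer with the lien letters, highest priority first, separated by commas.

A is a real-property tax lien, so it outranks all other liens regardless of date.
The other liens, earliest effective date first: D (January 22, 2019), B (June 10, 2019), C (June 27, 2019).
Because D would otherwise rank above B, the subordination swaps them.

A, B, D, C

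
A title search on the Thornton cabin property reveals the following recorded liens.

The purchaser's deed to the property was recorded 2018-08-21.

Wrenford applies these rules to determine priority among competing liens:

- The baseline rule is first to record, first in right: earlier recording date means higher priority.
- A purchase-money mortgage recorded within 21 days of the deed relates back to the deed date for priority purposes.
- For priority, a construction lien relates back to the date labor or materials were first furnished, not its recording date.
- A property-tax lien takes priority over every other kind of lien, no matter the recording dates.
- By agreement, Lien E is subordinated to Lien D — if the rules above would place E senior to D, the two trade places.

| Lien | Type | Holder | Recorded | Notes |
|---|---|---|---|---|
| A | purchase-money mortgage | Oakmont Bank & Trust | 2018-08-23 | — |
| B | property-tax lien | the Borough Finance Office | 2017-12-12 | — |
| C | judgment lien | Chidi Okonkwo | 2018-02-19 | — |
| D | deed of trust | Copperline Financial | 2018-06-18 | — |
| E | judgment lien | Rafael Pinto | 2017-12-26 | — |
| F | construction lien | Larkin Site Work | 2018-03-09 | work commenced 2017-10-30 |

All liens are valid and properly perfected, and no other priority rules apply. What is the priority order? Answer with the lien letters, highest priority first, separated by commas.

First, effective dates: A was recorded within the 21-day window, so its effective date is the deed date 2018-08-21; F's effective date is 2017-10-30, when work began.
B is a property-tax lien, so it outranks all other liens regardless of date.
Remaining liens by effective date: F (2017-10-30), E (2017-12-26), C (2018-02-19), D (2018-06-18), A (2018-08-21).
The subordination applies — E was senior to D — so E and D swap.

B, F, D, C, E, A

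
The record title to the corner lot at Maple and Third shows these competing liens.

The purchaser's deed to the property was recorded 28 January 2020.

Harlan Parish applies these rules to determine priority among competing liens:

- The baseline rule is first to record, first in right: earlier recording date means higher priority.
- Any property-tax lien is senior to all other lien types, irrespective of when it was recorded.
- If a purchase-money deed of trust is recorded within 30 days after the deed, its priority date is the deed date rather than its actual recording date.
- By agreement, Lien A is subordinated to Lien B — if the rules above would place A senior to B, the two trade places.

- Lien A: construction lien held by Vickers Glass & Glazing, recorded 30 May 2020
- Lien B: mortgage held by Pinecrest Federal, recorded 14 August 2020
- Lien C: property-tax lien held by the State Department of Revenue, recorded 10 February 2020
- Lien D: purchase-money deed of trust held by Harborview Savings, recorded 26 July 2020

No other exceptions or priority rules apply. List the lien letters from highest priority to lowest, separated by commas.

C, B, D, A

Effective dates after the stated exceptions: D missed the 30-day window (180 days after the deed), so its recording date stands.
As a property-tax lien, C is senior to every other lien.
Remaining liens by effective date: A (30 May 2020), D (26 July 2020), B (14 August 2020).
A is senior to B before the subordination, so the two trade places.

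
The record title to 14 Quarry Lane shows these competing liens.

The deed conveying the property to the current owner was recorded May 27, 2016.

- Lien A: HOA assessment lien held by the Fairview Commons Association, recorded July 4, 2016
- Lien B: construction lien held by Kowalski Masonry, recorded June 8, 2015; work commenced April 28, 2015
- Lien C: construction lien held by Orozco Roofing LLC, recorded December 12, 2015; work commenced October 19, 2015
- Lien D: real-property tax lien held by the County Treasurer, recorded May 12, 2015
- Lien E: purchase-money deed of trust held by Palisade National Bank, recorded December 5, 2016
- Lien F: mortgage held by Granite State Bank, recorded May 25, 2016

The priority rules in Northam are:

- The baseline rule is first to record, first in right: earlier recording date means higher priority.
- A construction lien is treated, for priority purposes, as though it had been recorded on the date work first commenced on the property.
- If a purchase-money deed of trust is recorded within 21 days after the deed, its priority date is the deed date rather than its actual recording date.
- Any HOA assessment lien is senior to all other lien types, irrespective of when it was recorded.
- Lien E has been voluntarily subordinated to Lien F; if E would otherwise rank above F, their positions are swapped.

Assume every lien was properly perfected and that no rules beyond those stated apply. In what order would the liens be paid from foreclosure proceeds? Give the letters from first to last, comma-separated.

A, B, D, C, F, E

Effective dates after the stated exceptions: B's effective date is April 28, 2015, when work began; C is treated as recorded October 19, 2015, the work-commencement date; E was recorded 192 days after the deed, outside the 21-day window, so it keeps its recording date.
A, as an HOA assessment lien, has superpriority and ranks first.
The other liens, earliest effective date first: B (April 28, 2015), D (May 12, 2015), C (October 19, 2015), F (May 25, 2016), E (December 5, 2016).
E already ranks below F; the subordination has no effect.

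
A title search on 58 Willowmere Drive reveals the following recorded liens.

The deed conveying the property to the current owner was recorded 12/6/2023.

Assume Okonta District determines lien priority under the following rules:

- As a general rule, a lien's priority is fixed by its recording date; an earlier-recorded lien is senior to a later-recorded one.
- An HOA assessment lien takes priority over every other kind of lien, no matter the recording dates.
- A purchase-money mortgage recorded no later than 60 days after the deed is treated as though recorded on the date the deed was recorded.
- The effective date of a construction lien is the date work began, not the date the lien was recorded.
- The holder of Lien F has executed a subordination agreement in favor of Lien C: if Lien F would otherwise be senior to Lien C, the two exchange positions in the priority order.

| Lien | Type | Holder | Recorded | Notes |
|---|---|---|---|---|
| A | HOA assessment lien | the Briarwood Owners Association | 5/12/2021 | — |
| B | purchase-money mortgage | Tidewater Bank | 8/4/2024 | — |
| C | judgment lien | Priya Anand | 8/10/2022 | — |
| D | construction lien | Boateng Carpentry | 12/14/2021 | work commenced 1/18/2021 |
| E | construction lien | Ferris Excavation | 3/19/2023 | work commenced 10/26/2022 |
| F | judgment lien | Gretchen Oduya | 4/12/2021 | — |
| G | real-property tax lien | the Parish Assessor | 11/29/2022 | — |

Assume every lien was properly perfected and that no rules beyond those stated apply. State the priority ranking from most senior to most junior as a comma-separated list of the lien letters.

A, D, C, F, E, G, B

Effective dates: B missed the 60-day window (242 days after the deed), so its recording date stands; D relates back to 1/18/2021 (work commenced); E's effective date is 10/26/2022, when work began.
As an HOA assessment lien, A is senior to every other lien.
Remaining liens by effective date: D (1/18/2021), F (4/12/2021), C (8/10/2022), E (10/26/2022), G (11/29/2022), B (8/4/2024).
F would otherwise be senior to C, so under the subordination agreement F and C exchange positions.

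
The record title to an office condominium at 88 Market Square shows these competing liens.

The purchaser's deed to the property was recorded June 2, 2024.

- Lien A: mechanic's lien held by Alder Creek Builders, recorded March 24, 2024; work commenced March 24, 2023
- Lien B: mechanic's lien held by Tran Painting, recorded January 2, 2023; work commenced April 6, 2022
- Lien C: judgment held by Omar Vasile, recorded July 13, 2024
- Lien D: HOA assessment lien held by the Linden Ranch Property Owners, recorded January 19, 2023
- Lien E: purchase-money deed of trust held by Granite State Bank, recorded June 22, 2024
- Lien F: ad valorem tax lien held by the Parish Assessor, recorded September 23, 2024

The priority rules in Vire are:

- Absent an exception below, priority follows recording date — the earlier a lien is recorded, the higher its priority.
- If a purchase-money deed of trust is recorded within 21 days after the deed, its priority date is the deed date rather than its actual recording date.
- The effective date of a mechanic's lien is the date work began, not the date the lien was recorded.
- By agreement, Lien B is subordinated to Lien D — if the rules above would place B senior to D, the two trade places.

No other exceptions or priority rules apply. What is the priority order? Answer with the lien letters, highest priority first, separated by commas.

D, B, A, E, C, F

Adjusting effective dates: A relates back to March 24, 2023 (work commenced); B is treated as recorded April 6, 2022, the work-commencement date; E relates back to the deed date June 2, 2024.
Sorted by effective date: B (April 6, 2022), D (January 19, 2023), A (March 24, 2023), E (June 2, 2024), C (July 13, 2024), F (September 23, 2024).
The subordination applies — B was senior to D — so B and D swap.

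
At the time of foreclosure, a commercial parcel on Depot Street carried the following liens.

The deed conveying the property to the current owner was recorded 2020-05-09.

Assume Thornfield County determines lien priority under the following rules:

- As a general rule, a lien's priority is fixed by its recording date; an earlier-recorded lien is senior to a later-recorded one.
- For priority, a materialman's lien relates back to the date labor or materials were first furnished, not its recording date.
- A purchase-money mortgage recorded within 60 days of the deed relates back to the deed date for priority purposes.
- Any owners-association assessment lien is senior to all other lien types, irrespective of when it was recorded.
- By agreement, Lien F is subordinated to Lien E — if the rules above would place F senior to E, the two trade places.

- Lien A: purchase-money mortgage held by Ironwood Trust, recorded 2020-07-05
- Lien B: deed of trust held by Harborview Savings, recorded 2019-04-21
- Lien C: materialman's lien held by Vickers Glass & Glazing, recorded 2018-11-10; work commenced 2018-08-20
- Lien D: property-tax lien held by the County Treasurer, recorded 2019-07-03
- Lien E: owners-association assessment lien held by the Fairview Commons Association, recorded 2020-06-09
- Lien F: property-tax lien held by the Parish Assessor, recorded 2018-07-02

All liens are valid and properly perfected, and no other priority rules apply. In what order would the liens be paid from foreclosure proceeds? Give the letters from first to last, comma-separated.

E, F, C, B, D, A

Effective dates after the stated exceptions: A's effective date is the deed date, 2020-05-09; C's effective date is 2018-08-20, when work began.
As an owners-association assessment lien, E is senior to every other lien.
Among the remaining liens, by effective date: F (2018-07-02), C (2018-08-20), B (2019-04-21), D (2019-07-03), A (2020-05-09).
Since F is not senior to E, the subordination leaves the order unchanged.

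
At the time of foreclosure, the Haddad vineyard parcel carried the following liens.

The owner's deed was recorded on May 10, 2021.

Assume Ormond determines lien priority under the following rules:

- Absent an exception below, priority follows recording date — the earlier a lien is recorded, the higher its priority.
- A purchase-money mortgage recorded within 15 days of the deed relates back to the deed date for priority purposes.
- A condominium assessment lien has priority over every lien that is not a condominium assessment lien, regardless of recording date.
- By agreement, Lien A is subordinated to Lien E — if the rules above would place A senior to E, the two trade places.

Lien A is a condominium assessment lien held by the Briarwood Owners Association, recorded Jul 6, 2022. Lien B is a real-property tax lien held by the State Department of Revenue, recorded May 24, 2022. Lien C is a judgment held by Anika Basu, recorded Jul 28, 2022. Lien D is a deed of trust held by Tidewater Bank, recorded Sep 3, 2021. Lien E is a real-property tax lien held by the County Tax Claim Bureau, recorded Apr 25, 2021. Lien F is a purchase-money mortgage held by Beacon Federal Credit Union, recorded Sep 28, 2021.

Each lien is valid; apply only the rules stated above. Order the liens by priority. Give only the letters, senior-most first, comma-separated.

E, A, D, F, B, C

First, effective dates: F was recorded 141 days after the deed — beyond 15 days — so no relation-back applies.
A, as a condominium assessment lien, has superpriority and ranks first.
Remaining liens by effective date: E (Apr 25, 2021), D (Sep 3, 2021), F (Sep 28, 2021), B (May 24, 2022), C (Jul 28, 2022).
Because A would otherwise rank above E, the subordination swaps them.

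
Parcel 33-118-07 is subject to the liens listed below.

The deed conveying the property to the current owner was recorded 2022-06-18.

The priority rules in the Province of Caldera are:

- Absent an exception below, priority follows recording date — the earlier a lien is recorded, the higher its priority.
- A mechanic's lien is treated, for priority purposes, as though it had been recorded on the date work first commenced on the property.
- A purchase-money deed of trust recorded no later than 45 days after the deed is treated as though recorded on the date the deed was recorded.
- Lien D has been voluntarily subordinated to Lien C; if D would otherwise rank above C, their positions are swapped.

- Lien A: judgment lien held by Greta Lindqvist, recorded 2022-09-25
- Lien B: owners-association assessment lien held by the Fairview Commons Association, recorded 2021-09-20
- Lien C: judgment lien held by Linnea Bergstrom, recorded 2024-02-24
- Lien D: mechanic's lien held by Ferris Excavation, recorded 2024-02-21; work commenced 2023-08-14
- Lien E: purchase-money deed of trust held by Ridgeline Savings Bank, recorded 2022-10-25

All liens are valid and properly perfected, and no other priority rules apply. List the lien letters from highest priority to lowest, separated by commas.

Effective dates after the stated exceptions: D relates back to 2023-08-14 (work commenced); E missed the 45-day window (129 days after the deed), so its recording date stands.
Sorted by effective date: B (2021-09-20), A (2022-09-25), E (2022-10-25), D (2023-08-14), C (2024-02-24).
D is senior to C before the subordination, so the two trade places.

B, A, E, C, D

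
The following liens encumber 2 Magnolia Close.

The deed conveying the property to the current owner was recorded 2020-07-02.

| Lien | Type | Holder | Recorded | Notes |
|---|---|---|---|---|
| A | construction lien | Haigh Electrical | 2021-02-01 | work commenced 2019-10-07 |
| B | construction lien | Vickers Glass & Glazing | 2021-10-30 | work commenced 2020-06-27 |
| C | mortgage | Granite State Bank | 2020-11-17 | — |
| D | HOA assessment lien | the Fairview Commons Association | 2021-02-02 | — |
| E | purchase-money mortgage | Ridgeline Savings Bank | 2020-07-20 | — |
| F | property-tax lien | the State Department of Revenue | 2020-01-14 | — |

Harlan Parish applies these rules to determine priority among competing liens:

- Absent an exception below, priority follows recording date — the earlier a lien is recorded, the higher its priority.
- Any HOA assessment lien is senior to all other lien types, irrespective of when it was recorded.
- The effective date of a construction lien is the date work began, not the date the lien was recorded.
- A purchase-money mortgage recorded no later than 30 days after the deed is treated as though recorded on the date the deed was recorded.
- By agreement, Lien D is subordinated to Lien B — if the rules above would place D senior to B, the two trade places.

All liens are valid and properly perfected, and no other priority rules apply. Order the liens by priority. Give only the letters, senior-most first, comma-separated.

Effective dates after the stated exceptions: A's effective date is 2019-10-07, when work began; B is treated as recorded 2020-06-27, the work-commencement date; E's effective date is the deed date, 2020-07-02.
D is an HOA assessment lien and takes priority over every other lien.
Among the remaining liens, by effective date: A (2019-10-07), F (2020-01-14), B (2020-06-27), E (2020-07-02), C (2020-11-17).
The subordination applies — D was senior to B — so D and B swap.

B, A, F, D, E, C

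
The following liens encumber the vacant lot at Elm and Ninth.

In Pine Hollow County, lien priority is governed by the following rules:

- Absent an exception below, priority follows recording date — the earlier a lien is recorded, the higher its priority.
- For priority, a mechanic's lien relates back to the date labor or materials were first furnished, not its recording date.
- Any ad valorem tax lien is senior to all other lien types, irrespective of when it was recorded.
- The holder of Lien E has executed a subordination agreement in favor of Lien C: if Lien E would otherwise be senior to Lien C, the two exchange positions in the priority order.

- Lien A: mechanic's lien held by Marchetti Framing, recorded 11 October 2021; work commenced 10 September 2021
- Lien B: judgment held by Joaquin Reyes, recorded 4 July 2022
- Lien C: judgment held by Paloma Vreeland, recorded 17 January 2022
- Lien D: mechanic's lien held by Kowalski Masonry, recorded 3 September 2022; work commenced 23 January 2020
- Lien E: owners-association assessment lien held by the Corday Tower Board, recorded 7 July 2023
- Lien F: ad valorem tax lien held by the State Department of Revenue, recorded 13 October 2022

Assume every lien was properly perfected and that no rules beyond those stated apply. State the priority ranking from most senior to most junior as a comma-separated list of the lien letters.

Adjusting effective dates: A's effective date is 10 September 2021, when work began; D relates back to 23 January 2020 (work commenced).
F, as an ad valorem tax lien, has superpriority and ranks first.
Ordering the rest by effective date: D (23 January 2020), A (10 September 2021), C (17 January 2022), B (4 July 2022), E (7 July 2023).
E is already junior to C, so the subordination agreement changes nothing.

F, D, A, C, B, E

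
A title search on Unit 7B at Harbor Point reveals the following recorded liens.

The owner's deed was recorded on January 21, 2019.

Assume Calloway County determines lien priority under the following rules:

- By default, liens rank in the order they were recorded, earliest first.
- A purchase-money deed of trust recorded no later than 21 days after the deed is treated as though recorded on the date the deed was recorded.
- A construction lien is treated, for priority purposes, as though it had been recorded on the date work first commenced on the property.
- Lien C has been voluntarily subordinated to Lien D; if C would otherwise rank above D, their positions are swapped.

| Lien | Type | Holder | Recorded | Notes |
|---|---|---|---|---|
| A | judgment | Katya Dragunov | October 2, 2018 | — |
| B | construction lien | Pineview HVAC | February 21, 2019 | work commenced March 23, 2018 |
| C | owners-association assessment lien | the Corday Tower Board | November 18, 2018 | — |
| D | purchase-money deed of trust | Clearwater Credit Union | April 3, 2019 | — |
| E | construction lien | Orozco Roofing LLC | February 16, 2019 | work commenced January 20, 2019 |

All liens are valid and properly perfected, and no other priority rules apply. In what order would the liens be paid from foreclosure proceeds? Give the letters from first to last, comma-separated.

Effective dates: B relates back to March 23, 2018 (work commenced); D missed the 21-day window (72 days after the deed), so its recording date stands; E's effective date is January 20, 2019, when work began.
Sorted by effective date: B (March 23, 2018), A (October 2, 2018), C (November 18, 2018), E (January 20, 2019), D (April 3, 2019).
The subordination applies — C was senior to D — so C and D swap.

B, A, D, E, C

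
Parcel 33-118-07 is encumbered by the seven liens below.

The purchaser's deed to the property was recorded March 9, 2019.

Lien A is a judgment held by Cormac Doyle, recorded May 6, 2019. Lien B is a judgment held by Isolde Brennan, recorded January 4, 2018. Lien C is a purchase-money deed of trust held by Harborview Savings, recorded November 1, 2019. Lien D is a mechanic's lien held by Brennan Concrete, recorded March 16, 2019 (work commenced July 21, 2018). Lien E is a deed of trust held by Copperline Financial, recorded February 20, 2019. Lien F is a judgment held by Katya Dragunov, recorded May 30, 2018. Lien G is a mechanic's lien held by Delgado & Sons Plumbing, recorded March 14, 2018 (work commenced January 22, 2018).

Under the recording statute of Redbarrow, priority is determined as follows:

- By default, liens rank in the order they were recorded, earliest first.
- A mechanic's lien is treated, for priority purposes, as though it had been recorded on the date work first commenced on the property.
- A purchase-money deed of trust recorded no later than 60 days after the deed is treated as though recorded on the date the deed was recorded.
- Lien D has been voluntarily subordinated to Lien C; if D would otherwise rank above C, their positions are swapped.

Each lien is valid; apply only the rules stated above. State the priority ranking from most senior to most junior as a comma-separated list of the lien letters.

B, G, F, C, E, A, D

Adjusting effective dates: C was recorded 237 days after the deed, outside the 60-day window, so it keeps its recording date; D relates back to July 21, 2018 (work commenced); G relates back to January 22, 2018 (work commenced).
By effective date: B (January 4, 2018), G (January 22, 2018), F (May 30, 2018), D (July 21, 2018), E (February 20, 2019), A (May 6, 2019), C (November 1, 2019).
D is senior to C before the subordination, so the two trade places.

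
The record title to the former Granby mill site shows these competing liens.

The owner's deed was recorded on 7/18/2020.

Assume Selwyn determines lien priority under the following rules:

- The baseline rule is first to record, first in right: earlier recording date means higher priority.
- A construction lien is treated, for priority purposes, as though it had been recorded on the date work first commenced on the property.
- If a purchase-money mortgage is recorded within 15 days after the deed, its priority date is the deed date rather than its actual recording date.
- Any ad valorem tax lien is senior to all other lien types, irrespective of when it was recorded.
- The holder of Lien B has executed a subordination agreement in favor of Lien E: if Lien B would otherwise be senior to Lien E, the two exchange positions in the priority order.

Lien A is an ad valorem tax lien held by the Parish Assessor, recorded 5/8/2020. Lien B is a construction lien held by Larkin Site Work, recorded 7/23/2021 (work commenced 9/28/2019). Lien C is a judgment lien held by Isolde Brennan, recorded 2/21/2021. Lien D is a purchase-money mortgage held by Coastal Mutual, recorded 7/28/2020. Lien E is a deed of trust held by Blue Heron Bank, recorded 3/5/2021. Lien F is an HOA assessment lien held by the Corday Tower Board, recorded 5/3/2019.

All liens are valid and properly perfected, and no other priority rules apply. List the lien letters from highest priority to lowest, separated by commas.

A, F, E, D, C, B

Effective dates: B is treated as recorded 9/28/2019, the work-commencement date; D's effective date is the deed date, 7/18/2020.
A, as an ad valorem tax lien, has superpriority and ranks first.
Among the remaining liens, by effective date: F (5/3/2019), B (9/28/2019), D (7/18/2020), C (2/21/2021), E (3/5/2021).
B is senior to E before the subordination, so the two trade places.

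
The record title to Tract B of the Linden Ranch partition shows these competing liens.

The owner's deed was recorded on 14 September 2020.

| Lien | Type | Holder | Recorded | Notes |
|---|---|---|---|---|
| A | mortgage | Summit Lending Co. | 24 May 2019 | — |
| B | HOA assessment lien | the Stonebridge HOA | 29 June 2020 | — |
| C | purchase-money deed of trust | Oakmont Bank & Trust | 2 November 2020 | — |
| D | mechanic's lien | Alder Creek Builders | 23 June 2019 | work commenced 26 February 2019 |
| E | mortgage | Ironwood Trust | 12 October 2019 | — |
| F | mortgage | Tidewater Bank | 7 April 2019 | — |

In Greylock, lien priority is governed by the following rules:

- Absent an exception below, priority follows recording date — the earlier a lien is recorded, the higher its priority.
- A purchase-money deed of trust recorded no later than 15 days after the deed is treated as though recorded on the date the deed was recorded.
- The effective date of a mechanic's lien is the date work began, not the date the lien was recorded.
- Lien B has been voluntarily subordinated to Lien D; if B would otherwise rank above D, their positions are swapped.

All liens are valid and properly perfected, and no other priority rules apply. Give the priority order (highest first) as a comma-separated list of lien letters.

D, F, A, E, B, C

Effective dates after the stated exceptions: C missed the 15-day window (49 days after the deed), so its recording date stands; D's effective date is 26 February 2019, when work began.
Ordering by effective date: D (26 February 2019), F (7 April 2019), A (24 May 2019), E (12 October 2019), B (29 June 2020), C (2 November 2020).
B is already junior to D, so the subordination agreement changes nothing.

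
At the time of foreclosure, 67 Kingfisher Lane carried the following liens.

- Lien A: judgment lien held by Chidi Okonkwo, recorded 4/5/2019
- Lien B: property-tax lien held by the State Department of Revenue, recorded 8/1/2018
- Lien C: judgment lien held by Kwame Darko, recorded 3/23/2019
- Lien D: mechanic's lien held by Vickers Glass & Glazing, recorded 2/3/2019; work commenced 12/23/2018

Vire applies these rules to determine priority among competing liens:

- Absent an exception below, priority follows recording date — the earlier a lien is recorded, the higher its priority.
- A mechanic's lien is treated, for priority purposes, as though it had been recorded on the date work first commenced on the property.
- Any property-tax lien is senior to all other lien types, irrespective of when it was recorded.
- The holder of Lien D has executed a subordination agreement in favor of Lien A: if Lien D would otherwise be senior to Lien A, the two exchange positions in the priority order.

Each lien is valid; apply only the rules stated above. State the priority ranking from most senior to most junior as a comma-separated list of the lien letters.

B, A, C, D

First, effective dates: D relates back to 12/23/2018 (work commenced).
B is a property-tax lien and takes priority over every other lien.
Ordering the rest by effective date: D (12/23/2018), C (3/23/2019), A (4/5/2019).
D is senior to A before the subordination, so the two trade places.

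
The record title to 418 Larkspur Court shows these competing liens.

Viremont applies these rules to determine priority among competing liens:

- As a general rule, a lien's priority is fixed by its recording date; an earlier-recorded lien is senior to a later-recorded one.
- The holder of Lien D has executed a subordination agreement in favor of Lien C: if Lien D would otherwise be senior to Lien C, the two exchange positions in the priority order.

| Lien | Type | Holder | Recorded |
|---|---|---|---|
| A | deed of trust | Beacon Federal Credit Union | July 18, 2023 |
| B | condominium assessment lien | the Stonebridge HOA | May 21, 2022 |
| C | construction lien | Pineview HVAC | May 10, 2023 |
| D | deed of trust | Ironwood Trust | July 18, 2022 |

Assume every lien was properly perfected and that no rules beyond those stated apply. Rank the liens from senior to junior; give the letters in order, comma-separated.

By effective date, earliest first: B (May 21, 2022), D (July 18, 2022), C (May 10, 2023), A (July 18, 2023).
D is senior to C before the subordination, so the two trade places.

B, C, D, A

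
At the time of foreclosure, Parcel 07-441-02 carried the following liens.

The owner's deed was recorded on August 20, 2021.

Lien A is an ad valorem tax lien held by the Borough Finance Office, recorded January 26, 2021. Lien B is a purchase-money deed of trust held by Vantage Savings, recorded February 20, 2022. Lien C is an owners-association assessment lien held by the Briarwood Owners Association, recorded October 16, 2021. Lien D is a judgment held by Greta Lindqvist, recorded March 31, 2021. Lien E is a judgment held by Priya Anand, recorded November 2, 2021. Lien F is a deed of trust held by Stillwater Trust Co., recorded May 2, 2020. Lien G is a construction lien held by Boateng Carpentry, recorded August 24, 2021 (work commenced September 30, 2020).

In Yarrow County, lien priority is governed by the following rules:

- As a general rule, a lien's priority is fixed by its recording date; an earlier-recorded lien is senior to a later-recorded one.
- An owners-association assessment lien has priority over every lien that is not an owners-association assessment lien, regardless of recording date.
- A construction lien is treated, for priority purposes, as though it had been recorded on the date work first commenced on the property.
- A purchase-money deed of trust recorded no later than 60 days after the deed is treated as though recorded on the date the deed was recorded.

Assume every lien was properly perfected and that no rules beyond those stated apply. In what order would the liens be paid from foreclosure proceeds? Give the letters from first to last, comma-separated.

First, effective dates: B missed the 60-day window (184 days after the deed), so its recording date stands; G relates back to September 30, 2020 (work commenced).
C, as an owners-association assessment lien, has superpriority and ranks first.
Remaining liens by effective date: F (May 2, 2020), G (September 30, 2020), A (January 26, 2021), D (March 31, 2021), E (November 2, 2021), B (February 20, 2022).

C, F, G, A, D, E, B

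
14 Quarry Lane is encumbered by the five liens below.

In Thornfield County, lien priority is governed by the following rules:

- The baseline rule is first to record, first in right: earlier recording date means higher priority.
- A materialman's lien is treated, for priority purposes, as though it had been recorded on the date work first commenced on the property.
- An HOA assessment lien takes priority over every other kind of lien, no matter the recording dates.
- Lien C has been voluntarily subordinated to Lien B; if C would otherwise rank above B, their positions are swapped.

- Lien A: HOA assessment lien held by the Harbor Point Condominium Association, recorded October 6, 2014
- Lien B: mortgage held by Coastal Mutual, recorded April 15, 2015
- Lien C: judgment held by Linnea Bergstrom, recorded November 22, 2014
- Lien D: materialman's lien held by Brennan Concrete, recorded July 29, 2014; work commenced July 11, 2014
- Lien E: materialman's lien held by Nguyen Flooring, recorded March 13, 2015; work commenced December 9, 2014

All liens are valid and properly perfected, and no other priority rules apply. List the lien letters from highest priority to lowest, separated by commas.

First, effective dates: D is treated as recorded July 11, 2014, the work-commencement date; E's effective date is December 9, 2014, when work began.
As an HOA assessment lien, A is senior to every other lien.
Remaining liens by effective date: D (July 11, 2014), C (November 22, 2014), E (December 9, 2014), B (April 15, 2015).
C would otherwise be senior to B, so under the subordination agreement C and B exchange positions.

A, D, B, E, C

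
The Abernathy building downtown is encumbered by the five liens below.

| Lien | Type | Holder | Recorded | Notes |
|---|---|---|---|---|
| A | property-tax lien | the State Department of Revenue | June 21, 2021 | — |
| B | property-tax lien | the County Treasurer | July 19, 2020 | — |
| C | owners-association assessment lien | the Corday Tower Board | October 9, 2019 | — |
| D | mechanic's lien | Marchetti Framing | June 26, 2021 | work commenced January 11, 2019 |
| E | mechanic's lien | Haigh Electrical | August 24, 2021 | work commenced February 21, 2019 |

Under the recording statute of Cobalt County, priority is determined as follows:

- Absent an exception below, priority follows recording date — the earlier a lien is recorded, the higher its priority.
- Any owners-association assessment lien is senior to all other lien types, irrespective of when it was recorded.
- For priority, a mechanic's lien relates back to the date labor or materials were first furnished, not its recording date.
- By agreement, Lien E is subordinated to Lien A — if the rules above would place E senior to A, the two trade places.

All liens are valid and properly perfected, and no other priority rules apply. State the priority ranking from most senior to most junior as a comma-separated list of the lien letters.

C, D, A, B, E

Effective dates after the stated exceptions: D relates back to January 11, 2019 (work commenced); E is treated as recorded February 21, 2019, the work-commencement date.
C is an owners-association assessment lien and takes priority over every other lien.
Among the remaining liens, by effective date: D (January 11, 2019), E (February 21, 2019), B (July 19, 2020), A (June 21, 2021).
The subordination applies — E was senior to A — so E and A swap.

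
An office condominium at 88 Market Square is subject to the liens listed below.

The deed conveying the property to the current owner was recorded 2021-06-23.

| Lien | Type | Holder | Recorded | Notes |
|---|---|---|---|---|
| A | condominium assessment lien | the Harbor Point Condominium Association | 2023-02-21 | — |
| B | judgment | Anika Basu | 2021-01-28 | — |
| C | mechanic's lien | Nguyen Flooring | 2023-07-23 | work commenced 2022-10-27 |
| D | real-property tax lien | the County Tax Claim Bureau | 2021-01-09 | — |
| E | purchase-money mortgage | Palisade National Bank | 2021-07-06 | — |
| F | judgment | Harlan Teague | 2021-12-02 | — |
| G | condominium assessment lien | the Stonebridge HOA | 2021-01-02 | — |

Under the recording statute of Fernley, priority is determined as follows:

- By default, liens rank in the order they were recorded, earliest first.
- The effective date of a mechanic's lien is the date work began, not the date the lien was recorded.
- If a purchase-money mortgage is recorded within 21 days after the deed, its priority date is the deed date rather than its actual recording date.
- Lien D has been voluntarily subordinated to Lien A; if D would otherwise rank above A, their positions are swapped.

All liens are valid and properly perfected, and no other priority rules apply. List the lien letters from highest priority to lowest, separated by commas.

Effective dates: C relates back to 2022-10-27 (work commenced); E was recorded within the 21-day window, so its effective date is the deed date 2021-06-23.
Ordering by effective date: G (2021-01-02), D (2021-01-09), B (2021-01-28), E (2021-06-23), F (2021-12-02), C (2022-10-27), A (2023-02-21).
D is senior to A before the subordination, so the two trade places.

G, A, B, E, F, C, D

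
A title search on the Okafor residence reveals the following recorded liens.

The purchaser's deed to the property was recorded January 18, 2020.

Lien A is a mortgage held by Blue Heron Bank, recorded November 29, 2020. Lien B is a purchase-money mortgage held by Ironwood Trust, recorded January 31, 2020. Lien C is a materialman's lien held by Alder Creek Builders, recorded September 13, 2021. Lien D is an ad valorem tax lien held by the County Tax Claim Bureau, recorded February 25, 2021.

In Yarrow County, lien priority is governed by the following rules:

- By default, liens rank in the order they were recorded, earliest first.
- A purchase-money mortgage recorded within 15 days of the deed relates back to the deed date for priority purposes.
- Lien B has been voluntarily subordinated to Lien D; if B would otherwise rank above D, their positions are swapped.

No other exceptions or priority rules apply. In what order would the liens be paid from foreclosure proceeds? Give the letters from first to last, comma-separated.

D, A, B, C

Adjusting effective dates: B's effective date is the deed date, January 18, 2020.
By effective date: B (January 18, 2020), A (November 29, 2020), D (February 25, 2021), C (September 13, 2021).
B is senior to D before the subordination, so the two trade places.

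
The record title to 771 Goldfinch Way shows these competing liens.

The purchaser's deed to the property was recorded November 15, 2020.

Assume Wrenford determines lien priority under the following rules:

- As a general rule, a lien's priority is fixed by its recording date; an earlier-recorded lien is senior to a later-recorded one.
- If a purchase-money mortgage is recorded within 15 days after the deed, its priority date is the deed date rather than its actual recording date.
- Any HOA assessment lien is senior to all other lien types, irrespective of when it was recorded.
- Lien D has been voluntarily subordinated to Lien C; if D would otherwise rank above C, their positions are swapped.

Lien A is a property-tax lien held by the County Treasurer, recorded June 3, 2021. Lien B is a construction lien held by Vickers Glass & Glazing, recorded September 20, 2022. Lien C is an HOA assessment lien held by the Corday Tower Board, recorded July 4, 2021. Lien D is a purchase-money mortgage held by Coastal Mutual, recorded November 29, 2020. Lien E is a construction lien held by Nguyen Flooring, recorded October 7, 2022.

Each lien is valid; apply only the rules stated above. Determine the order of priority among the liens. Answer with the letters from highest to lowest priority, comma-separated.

Adjusting effective dates: D relates back to the deed date November 15, 2020.
C is an HOA assessment lien, so it outranks all other liens regardless of date.
Remaining liens by effective date: D (November 15, 2020), A (June 3, 2021), B (September 20, 2022), E (October 7, 2022).
Since D is not senior to C, the subordination leaves the order unchanged.

C, D, A, B, E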